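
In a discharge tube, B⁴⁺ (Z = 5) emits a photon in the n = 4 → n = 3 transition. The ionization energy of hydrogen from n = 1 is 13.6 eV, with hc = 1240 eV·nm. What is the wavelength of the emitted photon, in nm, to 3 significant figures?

75.0 nm

For Z = 5 the level energies scale as Z², so the effective Rydberg energy is 13.6 × 25 = 340.0 eV.
ΔE = 340.0 × (1/3² − 1/4²) = 340.0 × 0.04861 = 16.53 eV.
λ = hc/ΔE = 1240 / 16.53 = 75.0 nm.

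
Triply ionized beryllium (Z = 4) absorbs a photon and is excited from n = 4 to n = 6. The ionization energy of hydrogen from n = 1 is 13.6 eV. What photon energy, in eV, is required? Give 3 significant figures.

The Bohr energies scale as Z², so for Z = 4: E_n = −217.6/n² eV.
E_6 = −217.6/36 = −6.044 eV and E_4 = −217.6/16 = −13.60 eV.
The photon energy is |E_6 − E_4| = 7.56 eV.

7.56 eV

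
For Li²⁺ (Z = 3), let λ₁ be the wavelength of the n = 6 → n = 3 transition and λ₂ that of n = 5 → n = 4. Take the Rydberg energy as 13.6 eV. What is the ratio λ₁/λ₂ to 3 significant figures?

λ ∝ 1/ΔE ∝ 1/(1/n_f² − 1/n_i²), and the Z² and hc factors cancel in the ratio.
λ₁/λ₂ = (1/4² − 1/5²)/(1/3² − 1/6²) = 0.02250/0.08333 = 0.270.

0.270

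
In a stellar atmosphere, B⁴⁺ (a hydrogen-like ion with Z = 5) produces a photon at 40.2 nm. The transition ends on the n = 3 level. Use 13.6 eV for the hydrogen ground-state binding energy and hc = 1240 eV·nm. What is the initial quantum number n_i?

n_i = 7

The photon energy is ΔE = hc/λ = 1240 / 40.2 = 30.85 eV.
With Z = 5, ΔE = 340.0 × (1/n_f² − 1/n_i²), so 1/n_f² − 1/n_i² = 0.09072.
With n_f = 3: 1/n_i² = 1/9 − 0.09072 = 0.02039, so n_i ≈ 7.00.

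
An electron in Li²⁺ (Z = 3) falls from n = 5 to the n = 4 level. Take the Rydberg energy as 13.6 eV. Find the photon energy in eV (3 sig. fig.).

The Bohr energies scale as Z², so for Z = 3: E_n = −122.4/n² eV.
E_5 = −122.4/25 = −4.896 eV and E_4 = −122.4/16 = −7.650 eV.
The photon energy is |E_5 − E_4| = 2.75 eV.

2.75 eV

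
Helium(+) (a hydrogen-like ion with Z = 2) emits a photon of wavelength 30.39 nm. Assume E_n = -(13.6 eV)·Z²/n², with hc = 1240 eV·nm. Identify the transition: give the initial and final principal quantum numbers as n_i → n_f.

n_i = 2, n_f = 1

The photon energy is ΔE = hc/λ = 1240 / 30.39 = 40.80 eV.
With Z = 2, ΔE = 54.40 × (1/n_f² − 1/n_i²), so 1/n_f² − 1/n_i² = 0.7501.
Trying n_f = 1 gives 1/n_i² = 0.2499, i.e. n_i ≈ 2; this pair matches.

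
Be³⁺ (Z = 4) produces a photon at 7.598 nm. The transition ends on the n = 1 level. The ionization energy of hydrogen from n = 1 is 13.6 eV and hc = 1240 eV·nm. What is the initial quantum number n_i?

The photon energy is ΔE = hc/λ = 1240 / 7.598 = 163.2 eV.
With Z = 4, ΔE = 217.6 × (1/n_f² − 1/n_i²), so 1/n_f² − 1/n_i² = 0.7500.
With n_f = 1: 1/n_i² = 1/1 − 0.7500 = 0.2500, so n_i ≈ 2.00.

n_i = 2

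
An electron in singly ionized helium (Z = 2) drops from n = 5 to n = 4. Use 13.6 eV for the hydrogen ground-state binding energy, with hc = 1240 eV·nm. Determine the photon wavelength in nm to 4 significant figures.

For Z = 2 the level energies scale as Z², so the effective Rydberg energy is 13.6 × 4 = 54.40 eV.
ΔE = 54.40 × (1/4² − 1/5²) = 54.40 × 0.02250 = 1.224 eV.
λ = hc/ΔE = 1240 / 1.224 = 1013 nm.

1013 nm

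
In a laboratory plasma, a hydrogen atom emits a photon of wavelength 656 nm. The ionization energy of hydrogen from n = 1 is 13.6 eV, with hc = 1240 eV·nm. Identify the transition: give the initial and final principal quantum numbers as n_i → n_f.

n_i = 3, n_f = 2

The photon energy is ΔE = hc/λ = 1240 / 656 = 1.890 eV.
With Z = 1, ΔE = 13.60 × (1/n_f² − 1/n_i²), so 1/n_f² − 1/n_i² = 0.1390.
Trying n_f = 2 gives 1/n_i² = 0.1110, i.e. n_i ≈ 3; this pair matches.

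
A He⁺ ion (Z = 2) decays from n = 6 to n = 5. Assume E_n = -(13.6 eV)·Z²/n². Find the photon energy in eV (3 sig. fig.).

The Bohr energies scale as Z², so for Z = 2: E_n = −54.40/n² eV.
E_6 = −54.40/36 = −1.511 eV and E_5 = −54.40/25 = −2.176 eV.
The photon energy is |E_6 − E_5| = 0.665 eV.

0.665 eV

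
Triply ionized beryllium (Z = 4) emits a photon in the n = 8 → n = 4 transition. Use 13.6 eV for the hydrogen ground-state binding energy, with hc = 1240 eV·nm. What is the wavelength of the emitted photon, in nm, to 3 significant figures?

For Z = 4 the level energies scale as Z², so the effective Rydberg energy is 13.6 × 16 = 217.6 eV.
ΔE = 217.6 × (1/4² − 1/8²) = 217.6 × 0.04688 = 10.20 eV.
λ = hc/ΔE = 1240 / 10.20 = 122 nm.

122 nm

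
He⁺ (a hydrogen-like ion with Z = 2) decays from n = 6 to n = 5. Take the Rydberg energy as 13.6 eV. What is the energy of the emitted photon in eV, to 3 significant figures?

0.665 eV

The Bohr energies scale as Z², so for Z = 2: E_n = −54.40/n² eV.
E_6 = −54.40/36 = −1.511 eV and E_5 = −54.40/25 = −2.176 eV.
The photon energy is |E_6 − E_5| = 0.665 eV.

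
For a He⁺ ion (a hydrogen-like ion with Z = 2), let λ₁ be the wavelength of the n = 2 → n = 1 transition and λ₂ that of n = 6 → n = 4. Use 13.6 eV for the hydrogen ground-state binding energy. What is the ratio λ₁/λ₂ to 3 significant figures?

0.0463

λ ∝ 1/ΔE ∝ 1/(1/n_f² − 1/n_i²), and the Z² and hc factors cancel in the ratio.
λ₁/λ₂ = (1/4² − 1/6²)/(1/1² − 1/2²) = 0.03472/0.7500 = 0.0463.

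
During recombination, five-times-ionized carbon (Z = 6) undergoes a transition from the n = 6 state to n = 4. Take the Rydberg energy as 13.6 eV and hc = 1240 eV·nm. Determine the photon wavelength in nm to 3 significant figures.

72.9 nm

For Z = 6 the level energies scale as Z², so the effective Rydberg energy is 13.6 × 36 = 489.6 eV.
ΔE = 489.6 × (1/4² − 1/6²) = 489.6 × 0.03472 = 17.00 eV.
λ = hc/ΔE = 1240 / 17.00 = 72.9 nm.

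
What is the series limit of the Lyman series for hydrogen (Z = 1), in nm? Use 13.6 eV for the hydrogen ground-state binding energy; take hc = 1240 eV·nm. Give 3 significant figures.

91.2 nm

The Lyman series has lower level n_f = 1; the series limit corresponds to n_i → ∞.
ΔE_max = 13.6 × 1 / 1² = 13.60 eV.
λ_min = 1240 / 13.60 = 91.2 nm.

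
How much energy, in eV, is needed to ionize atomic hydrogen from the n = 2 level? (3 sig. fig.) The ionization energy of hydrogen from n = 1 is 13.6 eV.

3.40 eV

E_2 = −13.60/4 = −3.40 eV, so ionization (to E = 0) requires 3.40 eV.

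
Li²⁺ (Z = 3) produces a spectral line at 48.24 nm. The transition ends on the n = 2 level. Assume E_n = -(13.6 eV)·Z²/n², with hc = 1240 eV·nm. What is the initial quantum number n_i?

n_i = 5

The photon energy is ΔE = hc/λ = 1240 / 48.24 = 25.70 eV.
With Z = 3, ΔE = 122.4 × (1/n_f² − 1/n_i²), so 1/n_f² − 1/n_i² = 0.2100.
With n_f = 2: 1/n_i² = 1/4 − 0.2100 = 0.03999, so n_i ≈ 5.00.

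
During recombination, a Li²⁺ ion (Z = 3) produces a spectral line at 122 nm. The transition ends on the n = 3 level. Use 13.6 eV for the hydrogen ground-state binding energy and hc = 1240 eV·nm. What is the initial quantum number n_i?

n_i = 6

The photon energy is ΔE = hc/λ = 1240 / 122 = 10.16 eV.
With Z = 3, ΔE = 122.4 × (1/n_f² − 1/n_i²), so 1/n_f² − 1/n_i² = 0.08304.
With n_f = 3: 1/n_i² = 1/9 − 0.08304 = 0.02807, so n_i ≈ 5.97.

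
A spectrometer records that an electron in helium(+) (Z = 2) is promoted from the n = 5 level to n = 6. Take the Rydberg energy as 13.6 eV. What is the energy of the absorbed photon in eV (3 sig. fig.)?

0.665 eV

The Bohr energies scale as Z², so for Z = 2: E_n = −54.40/n² eV.
E_6 = −54.40/36 = −1.511 eV and E_5 = −54.40/25 = −2.176 eV.
The photon energy is |E_6 − E_5| = 0.665 eV.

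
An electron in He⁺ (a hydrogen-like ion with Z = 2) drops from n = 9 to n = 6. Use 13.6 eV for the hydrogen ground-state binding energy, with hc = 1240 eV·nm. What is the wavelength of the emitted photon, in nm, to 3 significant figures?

For Z = 2 the level energies scale as Z², so the effective Rydberg energy is 13.6 × 4 = 54.40 eV.
ΔE = 54.40 × (1/6² − 1/9²) = 54.40 × 0.01543 = 0.8395 eV.
λ = hc/ΔE = 1240 / 0.8395 = 1480 nm.

1480 nm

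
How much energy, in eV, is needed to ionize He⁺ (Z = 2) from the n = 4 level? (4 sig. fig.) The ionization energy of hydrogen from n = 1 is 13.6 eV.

3.400 eV

E_n = −13.6 Z²/n² = −54.40/n² eV for Z = 2.
E_4 = −54.40/16 = −3.400 eV, so ionization (to E = 0) requires 3.400 eV.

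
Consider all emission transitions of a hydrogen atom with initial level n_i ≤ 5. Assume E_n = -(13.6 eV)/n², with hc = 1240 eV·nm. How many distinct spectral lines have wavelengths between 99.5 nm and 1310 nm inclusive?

6

Enumerate all n_i → n_f pairs with 1 ≤ n_f < n_i ≤ 5 and compute λ = 1240 / [13.6·1·(1/n_f² − 1/n_i²)].
Lines falling in [99.5, 1310] nm: 3→1 (102.6 nm), 2→1 (121.6 nm), 5→2 (434.2 nm), 4→2 (486.3 nm), 3→2 (656.5 nm), 5→3 (1282 nm).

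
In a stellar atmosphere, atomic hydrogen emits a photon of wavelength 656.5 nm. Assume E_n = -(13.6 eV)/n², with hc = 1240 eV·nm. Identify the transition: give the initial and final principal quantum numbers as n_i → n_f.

n_i = 3, n_f = 2

The photon energy is ΔE = hc/λ = 1240 / 656.5 = 1.889 eV.
With Z = 1, ΔE = 13.60 × (1/n_f² − 1/n_i²), so 1/n_f² − 1/n_i² = 0.1389.
Trying n_f = 2 gives 1/n_i² = 0.1111, i.e. n_i ≈ 3; this pair matches.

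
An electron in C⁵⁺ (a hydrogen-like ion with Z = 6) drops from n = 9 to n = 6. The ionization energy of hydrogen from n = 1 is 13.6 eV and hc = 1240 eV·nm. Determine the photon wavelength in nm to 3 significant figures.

For Z = 6 the level energies scale as Z², so the effective Rydberg energy is 13.6 × 36 = 489.6 eV.
ΔE = 489.6 × (1/6² − 1/9²) = 489.6 × 0.01543 = 7.556 eV.
λ = hc/ΔE = 1240 / 7.556 = 164 nm.

164 nm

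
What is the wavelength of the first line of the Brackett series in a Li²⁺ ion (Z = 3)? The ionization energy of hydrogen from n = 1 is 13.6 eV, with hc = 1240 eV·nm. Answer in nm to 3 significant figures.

The Brackett series terminates on n_f = 4; the first line has n_i = 4+1 = 5.
ΔE = 122.4 × (1/4² − 1/5²) = 2.754 eV.
λ = 1240 / 2.754 = 450 nm.

450 nm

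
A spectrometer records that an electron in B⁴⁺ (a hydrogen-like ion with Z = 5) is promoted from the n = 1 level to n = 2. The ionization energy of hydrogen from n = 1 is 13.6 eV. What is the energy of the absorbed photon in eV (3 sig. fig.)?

255 eV

The Bohr energies scale as Z², so for Z = 5: E_n = −340.0/n² eV.
E_2 = −340.0/4 = −85.00 eV and E_1 = −340.0/1 = −340.0 eV.
The photon energy is |E_2 − E_1| = 255 eV.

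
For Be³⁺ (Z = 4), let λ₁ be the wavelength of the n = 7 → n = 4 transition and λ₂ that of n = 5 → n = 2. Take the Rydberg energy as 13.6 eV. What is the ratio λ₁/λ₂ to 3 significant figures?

4.99

λ ∝ 1/ΔE ∝ 1/(1/n_f² − 1/n_i²), and the Z² and hc factors cancel in the ratio.
λ₁/λ₂ = (1/2² − 1/5²)/(1/4² − 1/7²) = 0.2100/0.04209 = 4.99.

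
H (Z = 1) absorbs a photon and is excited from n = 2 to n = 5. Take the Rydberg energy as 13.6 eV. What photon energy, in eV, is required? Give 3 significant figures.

E_5 = −13.60/25 = −0.5440 eV and E_2 = −13.60/4 = −3.400 eV.
The photon energy is |E_5 − E_2| = 2.86 eV.

2.86 eV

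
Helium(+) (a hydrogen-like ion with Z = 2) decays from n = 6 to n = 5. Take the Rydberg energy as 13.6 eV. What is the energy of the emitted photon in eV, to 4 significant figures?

0.6649 eV

The Bohr energies scale as Z², so for Z = 2: E_n = −54.40/n² eV.
E_6 = −54.40/36 = −1.511 eV and E_5 = −54.40/25 = −2.176 eV.
The photon energy is |E_6 − E_5| = 0.6649 eV.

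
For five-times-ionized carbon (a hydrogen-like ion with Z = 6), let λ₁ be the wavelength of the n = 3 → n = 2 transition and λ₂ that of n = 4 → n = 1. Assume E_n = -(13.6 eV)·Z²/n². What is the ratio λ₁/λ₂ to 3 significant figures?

6.75

λ ∝ 1/ΔE ∝ 1/(1/n_f² − 1/n_i²), and the Z² and hc factors cancel in the ratio.
λ₁/λ₂ = (1/1² − 1/4²)/(1/2² − 1/3²) = 0.9375/0.1389 = 6.75.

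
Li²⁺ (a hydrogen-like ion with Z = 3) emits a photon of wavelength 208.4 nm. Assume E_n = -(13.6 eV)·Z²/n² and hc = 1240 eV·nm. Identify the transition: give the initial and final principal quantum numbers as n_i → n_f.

n_i = 4, n_f = 3

The photon energy is ΔE = hc/λ = 1240 / 208.4 = 5.950 eV.
With Z = 3, ΔE = 122.4 × (1/n_f² − 1/n_i²), so 1/n_f² − 1/n_i² = 0.04861.
Trying n_f = 3 gives 1/n_i² = 0.06250, i.e. n_i ≈ 4; this pair matches.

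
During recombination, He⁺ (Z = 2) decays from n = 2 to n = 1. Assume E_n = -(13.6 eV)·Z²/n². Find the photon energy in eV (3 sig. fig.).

The Bohr energies scale as Z², so for Z = 2: E_n = −54.40/n² eV.
E_2 = −54.40/4 = −13.60 eV and E_1 = −54.40/1 = −54.40 eV.
The photon energy is |E_2 − E_1| = 40.8 eV.

40.8 eV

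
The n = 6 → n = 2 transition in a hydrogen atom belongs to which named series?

The series is set by the lower level: n_f = 2 is the Balmer series.

Balmer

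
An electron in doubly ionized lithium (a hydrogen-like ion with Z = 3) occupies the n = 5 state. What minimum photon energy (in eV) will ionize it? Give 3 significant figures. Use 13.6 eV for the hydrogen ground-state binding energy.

E_n = −13.6 Z²/n² = −122.4/n² eV for Z = 3.
E_5 = −122.4/25 = −4.90 eV, so ionization (to E = 0) requires 4.90 eV.

4.90 eV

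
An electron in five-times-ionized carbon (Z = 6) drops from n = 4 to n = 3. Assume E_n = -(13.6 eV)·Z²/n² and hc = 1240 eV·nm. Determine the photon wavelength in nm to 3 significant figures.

52.1 nm

For Z = 6 the level energies scale as Z², so the effective Rydberg energy is 13.6 × 36 = 489.6 eV.
ΔE = 489.6 × (1/3² − 1/4²) = 489.6 × 0.04861 = 23.80 eV.
λ = hc/ΔE = 1240 / 23.80 = 52.1 nm.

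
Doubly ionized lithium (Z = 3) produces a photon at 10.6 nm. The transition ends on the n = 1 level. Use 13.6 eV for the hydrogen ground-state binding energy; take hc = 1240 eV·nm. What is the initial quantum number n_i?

The photon energy is ΔE = hc/λ = 1240 / 10.6 = 117.0 eV.
With Z = 3, ΔE = 122.4 × (1/n_f² − 1/n_i²), so 1/n_f² − 1/n_i² = 0.9557.
With n_f = 1: 1/n_i² = 1/1 − 0.9557 = 0.04427, so n_i ≈ 4.75.

n_i = 5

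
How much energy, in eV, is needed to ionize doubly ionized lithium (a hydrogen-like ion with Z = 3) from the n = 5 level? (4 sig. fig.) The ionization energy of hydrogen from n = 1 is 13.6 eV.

E_n = −13.6 Z²/n² = −122.4/n² eV for Z = 3.
E_5 = −122.4/25 = −4.896 eV, so ionization (to E = 0) requires 4.896 eV.

4.896 eV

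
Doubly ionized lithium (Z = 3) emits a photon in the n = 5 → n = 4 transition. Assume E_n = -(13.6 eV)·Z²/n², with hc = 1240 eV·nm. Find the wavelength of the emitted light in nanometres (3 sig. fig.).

450 nm

For Z = 3 the level energies scale as Z², so the effective Rydberg energy is 13.6 × 9 = 122.4 eV.
ΔE = 122.4 × (1/4² − 1/5²) = 122.4 × 0.02250 = 2.754 eV.
λ = hc/ΔE = 1240 / 2.754 = 450 nm.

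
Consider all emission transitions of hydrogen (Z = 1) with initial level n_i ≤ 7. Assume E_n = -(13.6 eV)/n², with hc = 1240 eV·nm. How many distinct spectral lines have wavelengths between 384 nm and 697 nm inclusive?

5

Enumerate all n_i → n_f pairs with 1 ≤ n_f < n_i ≤ 7 and compute λ = 1240 / [13.6·1·(1/n_f² − 1/n_i²)].
Lines falling in [384, 697] nm: 7→2 (397.1 nm), 6→2 (410.3 nm), 5→2 (434.2 nm), 4→2 (486.3 nm), 3→2 (656.5 nm).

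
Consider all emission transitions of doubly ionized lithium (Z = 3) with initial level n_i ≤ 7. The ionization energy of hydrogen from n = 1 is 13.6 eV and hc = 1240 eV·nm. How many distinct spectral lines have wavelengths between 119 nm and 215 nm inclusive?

3

Enumerate all n_i → n_f pairs with 1 ≤ n_f < n_i ≤ 7 and compute λ = 1240 / [13.6·9·(1/n_f² − 1/n_i²)].
Lines falling in [119, 215] nm: 6→3 (121.6 nm), 5→3 (142.5 nm), 4→3 (208.4 nm).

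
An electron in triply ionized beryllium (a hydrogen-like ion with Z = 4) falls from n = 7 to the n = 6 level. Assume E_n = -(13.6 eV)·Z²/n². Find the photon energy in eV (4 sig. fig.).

The Bohr energies scale as Z², so for Z = 4: E_n = −217.6/n² eV.
E_7 = −217.6/49 = −4.441 eV and E_6 = −217.6/36 = −6.044 eV.
The photon energy is |E_7 − E_6| = 1.604 eV.

1.604 eV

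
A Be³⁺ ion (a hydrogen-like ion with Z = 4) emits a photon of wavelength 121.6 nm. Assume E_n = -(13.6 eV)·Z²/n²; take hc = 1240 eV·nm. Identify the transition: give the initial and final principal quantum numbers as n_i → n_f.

n_i = 8, n_f = 4

The photon energy is ΔE = hc/λ = 1240 / 121.6 = 10.20 eV.
With Z = 4, ΔE = 217.6 × (1/n_f² − 1/n_i²), so 1/n_f² − 1/n_i² = 0.04686.
Trying n_f = 4 gives 1/n_i² = 0.01564, i.e. n_i ≈ 8; this pair matches.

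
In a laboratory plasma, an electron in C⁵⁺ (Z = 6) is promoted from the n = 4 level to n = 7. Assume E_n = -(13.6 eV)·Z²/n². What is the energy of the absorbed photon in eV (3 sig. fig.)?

The Bohr energies scale as Z², so for Z = 6: E_n = −489.6/n² eV.
E_7 = −489.6/49 = −9.992 eV and E_4 = −489.6/16 = −30.60 eV.
The photon energy is |E_7 − E_4| = 20.6 eV.

20.6 eV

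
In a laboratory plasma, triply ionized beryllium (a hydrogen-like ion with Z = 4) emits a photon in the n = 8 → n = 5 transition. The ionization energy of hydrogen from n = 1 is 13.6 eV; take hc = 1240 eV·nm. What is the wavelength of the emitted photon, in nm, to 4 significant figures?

233.8 nm

For Z = 4 the level energies scale as Z², so the effective Rydberg energy is 13.6 × 16 = 217.6 eV.
ΔE = 217.6 × (1/5² − 1/8²) = 217.6 × 0.02438 = 5.304 eV.
λ = hc/ΔE = 1240 / 5.304 = 233.8 nm.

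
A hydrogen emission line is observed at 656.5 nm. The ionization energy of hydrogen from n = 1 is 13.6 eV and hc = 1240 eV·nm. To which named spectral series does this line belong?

Balmer

ΔE = 1240/656.5 = 1.889 eV.
This matches 13.6 × (1/2² − 1/3²), so n_f = 2: the Balmer series.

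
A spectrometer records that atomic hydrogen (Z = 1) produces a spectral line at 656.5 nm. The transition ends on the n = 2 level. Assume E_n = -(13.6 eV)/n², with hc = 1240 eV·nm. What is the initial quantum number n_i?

n_i = 3

The photon energy is ΔE = hc/λ = 1240 / 656.5 = 1.889 eV.
With Z = 1, ΔE = 13.60 × (1/n_f² − 1/n_i²), so 1/n_f² − 1/n_i² = 0.1389.
With n_f = 2: 1/n_i² = 1/4 − 0.1389 = 0.1111, so n_i ≈ 3.00.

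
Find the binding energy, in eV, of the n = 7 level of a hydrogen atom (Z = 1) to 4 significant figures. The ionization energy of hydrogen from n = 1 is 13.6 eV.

0.2776 eV

E_7 = −13.60/49 = −0.2776 eV, so ionization (to E = 0) requires 0.2776 eV.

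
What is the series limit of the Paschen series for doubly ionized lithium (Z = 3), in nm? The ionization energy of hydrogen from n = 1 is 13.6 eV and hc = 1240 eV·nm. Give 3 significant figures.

The Paschen series has lower level n_f = 3; the series limit corresponds to n_i → ∞.
ΔE_max = 13.6 × 9 / 3² = 13.60 eV.
λ_min = 1240 / 13.60 = 91.2 nm.

91.2 nm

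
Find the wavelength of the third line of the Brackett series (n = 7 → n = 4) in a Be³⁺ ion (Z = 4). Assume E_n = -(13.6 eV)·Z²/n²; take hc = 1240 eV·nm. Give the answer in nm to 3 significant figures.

The Brackett series terminates on n_f = 4; the third line has n_i = 4+3 = 7.
ΔE = 217.6 × (1/4² − 1/7²) = 9.159 eV.
λ = 1240 / 9.159 = 135 nm.

135 nm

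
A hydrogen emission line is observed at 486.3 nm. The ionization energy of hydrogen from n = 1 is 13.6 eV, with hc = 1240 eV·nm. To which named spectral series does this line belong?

ΔE = 1240/486.3 = 2.550 eV.
This matches 13.6 × (1/2² − 1/4²), so n_f = 2: the Balmer series.

Balmer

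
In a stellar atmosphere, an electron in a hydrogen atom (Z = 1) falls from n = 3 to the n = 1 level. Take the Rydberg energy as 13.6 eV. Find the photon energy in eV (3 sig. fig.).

12.1 eV

E_3 = −13.60/9 = −1.511 eV and E_1 = −13.60/1 = −13.60 eV.
The photon energy is |E_3 − E_1| = 12.1 eV.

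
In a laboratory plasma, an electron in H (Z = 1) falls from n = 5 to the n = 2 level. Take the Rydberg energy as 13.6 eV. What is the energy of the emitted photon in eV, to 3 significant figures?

E_5 = −13.60/25 = −0.5440 eV and E_2 = −13.60/4 = −3.400 eV.
The photon energy is |E_5 − E_2| = 2.86 eV.

2.86 eV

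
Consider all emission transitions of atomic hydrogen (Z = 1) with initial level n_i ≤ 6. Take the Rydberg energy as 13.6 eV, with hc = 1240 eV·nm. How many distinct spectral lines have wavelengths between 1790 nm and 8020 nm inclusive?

4

Enumerate all n_i → n_f pairs with 1 ≤ n_f < n_i ≤ 6 and compute λ = 1240 / [13.6·1·(1/n_f² − 1/n_i²)].
Lines falling in [1790, 8020] nm: 4→3 (1876 nm), 6→4 (2626 nm), 5→4 (4052 nm), 6→5 (7460 nm).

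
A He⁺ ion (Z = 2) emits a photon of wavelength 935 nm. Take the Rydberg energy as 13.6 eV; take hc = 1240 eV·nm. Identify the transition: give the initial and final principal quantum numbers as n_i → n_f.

The photon energy is ΔE = hc/λ = 1240 / 935 = 1.326 eV.
With Z = 2, ΔE = 54.40 × (1/n_f² − 1/n_i²), so 1/n_f² − 1/n_i² = 0.02438.
Trying n_f = 5 gives 1/n_i² = 0.01562, i.e. n_i ≈ 8; this pair matches.

n_i = 8, n_f = 5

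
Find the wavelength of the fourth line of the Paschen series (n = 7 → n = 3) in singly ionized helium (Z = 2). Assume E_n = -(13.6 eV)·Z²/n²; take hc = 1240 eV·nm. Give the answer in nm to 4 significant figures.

251.3 nm

The Paschen series terminates on n_f = 3; the fourth line has n_i = 3+4 = 7.
ΔE = 54.40 × (1/3² − 1/7²) = 4.934 eV.
λ = 1240 / 4.934 = 251.3 nm.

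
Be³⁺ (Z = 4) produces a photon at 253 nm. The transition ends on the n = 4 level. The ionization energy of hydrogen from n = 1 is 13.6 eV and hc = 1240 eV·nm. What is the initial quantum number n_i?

The photon energy is ΔE = hc/λ = 1240 / 253 = 4.901 eV.
With Z = 4, ΔE = 217.6 × (1/n_f² − 1/n_i²), so 1/n_f² − 1/n_i² = 0.02252.
With n_f = 4: 1/n_i² = 1/16 − 0.02252 = 0.03998, so n_i ≈ 5.00.

n_i = 5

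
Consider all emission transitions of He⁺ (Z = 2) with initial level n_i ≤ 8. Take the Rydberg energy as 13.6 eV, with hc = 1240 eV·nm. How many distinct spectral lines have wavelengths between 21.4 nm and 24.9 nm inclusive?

5

Enumerate all n_i → n_f pairs with 1 ≤ n_f < n_i ≤ 8 and compute λ = 1240 / [13.6·4·(1/n_f² − 1/n_i²)].
Lines falling in [21.4, 24.9] nm: 8→1 (23.16 nm), 7→1 (23.27 nm), 6→1 (23.45 nm), 5→1 (23.74 nm), 4→1 (24.31 nm).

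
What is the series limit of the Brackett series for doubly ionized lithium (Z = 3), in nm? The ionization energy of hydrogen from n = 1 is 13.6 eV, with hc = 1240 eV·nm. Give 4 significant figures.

162.1 nm

The Brackett series has lower level n_f = 4; the series limit corresponds to n_i → ∞.
ΔE_max = 13.6 × 9 / 4² = 7.650 eV.
λ_min = 1240 / 7.650 = 162.1 nm.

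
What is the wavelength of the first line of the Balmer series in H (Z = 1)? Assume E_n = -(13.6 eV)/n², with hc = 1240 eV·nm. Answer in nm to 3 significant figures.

The Balmer series terminates on n_f = 2; the first line has n_i = 2+1 = 3.
ΔE = 13.60 × (1/2² − 1/3²) = 1.889 eV.
λ = 1240 / 1.889 = 656 nm.

656 nm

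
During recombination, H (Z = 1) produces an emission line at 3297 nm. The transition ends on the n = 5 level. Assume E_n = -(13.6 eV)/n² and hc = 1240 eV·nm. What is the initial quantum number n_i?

n_i = 9

The photon energy is ΔE = hc/λ = 1240 / 3297 = 0.3761 eV.
With Z = 1, ΔE = 13.60 × (1/n_f² − 1/n_i²), so 1/n_f² − 1/n_i² = 0.02765.
With n_f = 5: 1/n_i² = 1/25 − 0.02765 = 0.01235, so n_i ≈ 9.00.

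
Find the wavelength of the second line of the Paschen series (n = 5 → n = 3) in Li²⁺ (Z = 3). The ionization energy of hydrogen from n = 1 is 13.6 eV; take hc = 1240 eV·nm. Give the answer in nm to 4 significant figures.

The Paschen series terminates on n_f = 3; the second line has n_i = 3+2 = 5.
ΔE = 122.4 × (1/3² − 1/5²) = 8.704 eV.
λ = 1240 / 8.704 = 142.5 nm.

142.5 nm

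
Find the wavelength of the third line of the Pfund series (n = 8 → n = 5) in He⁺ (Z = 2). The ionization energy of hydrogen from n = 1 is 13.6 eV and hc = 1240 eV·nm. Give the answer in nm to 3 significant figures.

935 nm

The Pfund series terminates on n_f = 5; the third line has n_i = 5+3 = 8.
ΔE = 54.40 × (1/5² − 1/8²) = 1.326 eV.
λ = 1240 / 1.326 = 935 nm.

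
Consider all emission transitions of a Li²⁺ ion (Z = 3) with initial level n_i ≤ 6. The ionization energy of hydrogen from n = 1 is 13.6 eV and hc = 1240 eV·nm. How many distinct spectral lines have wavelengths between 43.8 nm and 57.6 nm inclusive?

Enumerate all n_i → n_f pairs with 1 ≤ n_f < n_i ≤ 6 and compute λ = 1240 / [13.6·9·(1/n_f² − 1/n_i²)].
Lines falling in [43.8, 57.6] nm: 6→2 (45.59 nm), 5→2 (48.24 nm), 4→2 (54.03 nm).

3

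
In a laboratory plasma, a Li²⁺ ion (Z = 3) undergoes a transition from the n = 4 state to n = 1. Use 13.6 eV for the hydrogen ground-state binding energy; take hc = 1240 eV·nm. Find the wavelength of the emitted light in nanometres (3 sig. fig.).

For Z = 3 the level energies scale as Z², so the effective Rydberg energy is 13.6 × 9 = 122.4 eV.
ΔE = 122.4 × (1/1² − 1/4²) = 122.4 × 0.9375 = 114.8 eV.
λ = hc/ΔE = 1240 / 114.8 = 10.8 nm.

10.8 nm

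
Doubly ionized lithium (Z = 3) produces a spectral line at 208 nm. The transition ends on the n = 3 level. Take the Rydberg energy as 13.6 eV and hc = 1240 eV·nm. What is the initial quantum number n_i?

The photon energy is ΔE = hc/λ = 1240 / 208 = 5.962 eV.
With Z = 3, ΔE = 122.4 × (1/n_f² − 1/n_i²), so 1/n_f² − 1/n_i² = 0.04871.
With n_f = 3: 1/n_i² = 1/9 − 0.04871 = 0.06241, so n_i ≈ 4.00.

n_i = 4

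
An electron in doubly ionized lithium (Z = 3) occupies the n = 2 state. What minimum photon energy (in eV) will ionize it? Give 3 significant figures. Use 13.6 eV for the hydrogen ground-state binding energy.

30.6 eV

E_n = −13.6 Z²/n² = −122.4/n² eV for Z = 3.
E_2 = −122.4/4 = −30.6 eV, so ionization (to E = 0) requires 30.6 eV.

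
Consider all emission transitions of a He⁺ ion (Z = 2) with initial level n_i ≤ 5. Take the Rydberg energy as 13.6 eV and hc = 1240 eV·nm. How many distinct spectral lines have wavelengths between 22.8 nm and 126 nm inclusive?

Enumerate all n_i → n_f pairs with 1 ≤ n_f < n_i ≤ 5 and compute λ = 1240 / [13.6·4·(1/n_f² − 1/n_i²)].
Lines falling in [22.8, 126] nm: 5→1 (23.74 nm), 4→1 (24.31 nm), 3→1 (25.64 nm), 2→1 (30.39 nm), 5→2 (108.5 nm), 4→2 (121.6 nm).

6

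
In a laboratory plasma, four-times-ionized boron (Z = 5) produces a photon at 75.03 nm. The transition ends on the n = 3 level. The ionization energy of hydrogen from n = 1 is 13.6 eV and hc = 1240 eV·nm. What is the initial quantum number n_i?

The photon energy is ΔE = hc/λ = 1240 / 75.03 = 16.53 eV.
With Z = 5, ΔE = 340.0 × (1/n_f² − 1/n_i²), so 1/n_f² − 1/n_i² = 0.04861.
With n_f = 3: 1/n_i² = 1/9 − 0.04861 = 0.06250, so n_i ≈ 4.00.

n_i = 4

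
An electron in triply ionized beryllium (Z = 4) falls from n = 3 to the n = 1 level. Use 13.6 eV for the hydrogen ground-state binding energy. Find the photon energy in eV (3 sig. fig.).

The Bohr energies scale as Z², so for Z = 4: E_n = −217.6/n² eV.
E_3 = −217.6/9 = −24.18 eV and E_1 = −217.6/1 = −217.6 eV.
The photon energy is |E_3 − E_1| = 193 eV.

193 eV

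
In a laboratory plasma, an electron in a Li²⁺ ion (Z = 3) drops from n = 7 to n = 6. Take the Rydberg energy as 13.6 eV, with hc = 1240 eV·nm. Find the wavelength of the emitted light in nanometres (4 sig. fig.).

For Z = 3 the level energies scale as Z², so the effective Rydberg energy is 13.6 × 9 = 122.4 eV.
ΔE = 122.4 × (1/6² − 1/7²) = 122.4 × 0.007370 = 0.9020 eV.
λ = hc/ΔE = 1240 / 0.9020 = 1375 nm.

1375 nm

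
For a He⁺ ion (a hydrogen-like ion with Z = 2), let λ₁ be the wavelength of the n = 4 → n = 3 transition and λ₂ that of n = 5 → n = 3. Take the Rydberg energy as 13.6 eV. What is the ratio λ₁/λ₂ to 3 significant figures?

1.46

λ ∝ 1/ΔE ∝ 1/(1/n_f² − 1/n_i²), and the Z² and hc factors cancel in the ratio.
λ₁/λ₂ = (1/3² − 1/5²)/(1/3² − 1/4²) = 0.07111/0.04861 = 1.46.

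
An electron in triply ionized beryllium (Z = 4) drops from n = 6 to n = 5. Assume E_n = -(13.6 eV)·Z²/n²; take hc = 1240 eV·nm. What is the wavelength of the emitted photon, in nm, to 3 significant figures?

466 nm

For Z = 4 the level energies scale as Z², so the effective Rydberg energy is 13.6 × 16 = 217.6 eV.
ΔE = 217.6 × (1/5² − 1/6²) = 217.6 × 0.01222 = 2.660 eV.
λ = hc/ΔE = 1240 / 2.660 = 466 nm.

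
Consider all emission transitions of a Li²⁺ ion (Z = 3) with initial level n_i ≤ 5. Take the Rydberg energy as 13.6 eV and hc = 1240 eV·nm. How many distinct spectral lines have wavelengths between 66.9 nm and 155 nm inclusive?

2

Enumerate all n_i → n_f pairs with 1 ≤ n_f < n_i ≤ 5 and compute λ = 1240 / [13.6·9·(1/n_f² − 1/n_i²)].
Lines falling in [66.9, 155] nm: 3→2 (72.94 nm), 5→3 (142.5 nm).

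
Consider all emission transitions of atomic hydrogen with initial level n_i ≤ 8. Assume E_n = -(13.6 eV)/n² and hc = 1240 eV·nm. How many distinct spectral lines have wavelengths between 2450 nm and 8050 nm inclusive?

6

Enumerate all n_i → n_f pairs with 1 ≤ n_f < n_i ≤ 8 and compute λ = 1240 / [13.6·1·(1/n_f² − 1/n_i²)].
Lines falling in [2450, 8050] nm: 6→4 (2626 nm), 8→5 (3741 nm), 5→4 (4052 nm), 7→5 (4654 nm), 6→5 (7460 nm), 8→6 (7503 nm).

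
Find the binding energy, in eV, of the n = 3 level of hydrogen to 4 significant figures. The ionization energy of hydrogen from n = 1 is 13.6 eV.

1.511 eV

E_3 = −13.60/9 = −1.511 eV, so ionization (to E = 0) requires 1.511 eV.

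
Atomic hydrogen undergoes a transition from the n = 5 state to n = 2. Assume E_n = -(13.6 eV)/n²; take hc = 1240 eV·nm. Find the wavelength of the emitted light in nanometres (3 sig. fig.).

ΔE = 13.60 × (1/2² − 1/5²) = 13.60 × 0.2100 = 2.856 eV.
λ = hc/ΔE = 1240 / 2.856 = 434 nm.
This line belongs to the Balmer series.

434 nm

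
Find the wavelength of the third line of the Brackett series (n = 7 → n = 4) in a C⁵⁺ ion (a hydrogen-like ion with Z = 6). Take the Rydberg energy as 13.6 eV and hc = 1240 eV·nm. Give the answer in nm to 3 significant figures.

60.2 nm

The Brackett series terminates on n_f = 4; the third line has n_i = 4+3 = 7.
ΔE = 489.6 × (1/4² − 1/7²) = 20.61 eV.
λ = 1240 / 20.61 = 60.2 nm.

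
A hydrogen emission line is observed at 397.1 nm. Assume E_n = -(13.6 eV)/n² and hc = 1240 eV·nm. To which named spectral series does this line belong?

ΔE = 1240/397.1 = 3.123 eV.
This matches 13.6 × (1/2² − 1/7²), so n_f = 2: the Balmer series.

Balmer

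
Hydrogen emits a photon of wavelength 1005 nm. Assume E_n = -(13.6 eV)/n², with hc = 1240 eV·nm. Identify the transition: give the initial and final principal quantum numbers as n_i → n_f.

n_i = 7, n_f = 3

The photon energy is ΔE = hc/λ = 1240 / 1005 = 1.234 eV.
With Z = 1, ΔE = 13.60 × (1/n_f² − 1/n_i²), so 1/n_f² − 1/n_i² = 0.09072.
Trying n_f = 3 gives 1/n_i² = 0.02039, i.e. n_i ≈ 7; this pair matches.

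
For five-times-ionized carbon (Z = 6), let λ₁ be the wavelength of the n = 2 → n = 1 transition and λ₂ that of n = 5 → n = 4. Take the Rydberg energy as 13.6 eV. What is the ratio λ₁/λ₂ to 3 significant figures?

λ ∝ 1/ΔE ∝ 1/(1/n_f² − 1/n_i²), and the Z² and hc factors cancel in the ratio.
λ₁/λ₂ = (1/4² − 1/5²)/(1/1² − 1/2²) = 0.02250/0.7500 = 0.0300.

0.0300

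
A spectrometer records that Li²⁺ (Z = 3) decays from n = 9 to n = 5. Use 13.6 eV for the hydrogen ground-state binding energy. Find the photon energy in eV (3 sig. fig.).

3.38 eV

The Bohr energies scale as Z², so for Z = 3: E_n = −122.4/n² eV.
E_9 = −122.4/81 = −1.511 eV and E_5 = −122.4/25 = −4.896 eV.
The photon energy is |E_9 − E_5| = 3.38 eV.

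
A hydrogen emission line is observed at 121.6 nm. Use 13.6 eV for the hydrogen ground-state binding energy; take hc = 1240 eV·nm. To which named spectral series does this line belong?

Lyman

ΔE = 1240/121.6 = 10.20 eV.
This matches 13.6 × (1/1² − 1/2²), so n_f = 1: the Lyman series.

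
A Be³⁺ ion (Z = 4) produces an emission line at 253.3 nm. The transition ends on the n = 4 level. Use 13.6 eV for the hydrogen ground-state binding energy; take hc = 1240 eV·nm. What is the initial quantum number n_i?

The photon energy is ΔE = hc/λ = 1240 / 253.3 = 4.895 eV.
With Z = 4, ΔE = 217.6 × (1/n_f² − 1/n_i²), so 1/n_f² − 1/n_i² = 0.02250.
With n_f = 4: 1/n_i² = 1/16 − 0.02250 = 0.04000, so n_i ≈ 5.00.

n_i = 5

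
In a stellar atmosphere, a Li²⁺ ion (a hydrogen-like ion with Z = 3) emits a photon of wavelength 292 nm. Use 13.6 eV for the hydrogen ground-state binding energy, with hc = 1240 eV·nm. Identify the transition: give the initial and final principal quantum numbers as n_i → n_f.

The photon energy is ΔE = hc/λ = 1240 / 292 = 4.247 eV.
With Z = 3, ΔE = 122.4 × (1/n_f² − 1/n_i²), so 1/n_f² − 1/n_i² = 0.03469.
Trying n_f = 4 gives 1/n_i² = 0.02781, i.e. n_i ≈ 6; this pair matches.

n_i = 6, n_f = 4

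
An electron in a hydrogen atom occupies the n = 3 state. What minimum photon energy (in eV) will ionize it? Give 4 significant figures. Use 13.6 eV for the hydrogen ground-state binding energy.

E_3 = −13.60/9 = −1.511 eV, so ionization (to E = 0) requires 1.511 eV.

1.511 eV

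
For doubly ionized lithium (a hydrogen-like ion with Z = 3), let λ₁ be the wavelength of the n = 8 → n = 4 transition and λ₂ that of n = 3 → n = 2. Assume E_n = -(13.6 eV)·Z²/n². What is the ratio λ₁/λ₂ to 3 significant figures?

λ ∝ 1/ΔE ∝ 1/(1/n_f² − 1/n_i²), and the Z² and hc factors cancel in the ratio.
λ₁/λ₂ = (1/2² − 1/3²)/(1/4² − 1/8²) = 0.1389/0.04688 = 2.96.

2.96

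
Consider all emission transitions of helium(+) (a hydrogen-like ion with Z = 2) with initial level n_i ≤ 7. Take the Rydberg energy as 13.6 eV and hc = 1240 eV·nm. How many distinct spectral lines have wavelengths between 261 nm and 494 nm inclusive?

3

Enumerate all n_i → n_f pairs with 1 ≤ n_f < n_i ≤ 7 and compute λ = 1240 / [13.6·4·(1/n_f² − 1/n_i²)].
Lines falling in [261, 494] nm: 6→3 (273.5 nm), 5→3 (320.5 nm), 4→3 (468.9 nm).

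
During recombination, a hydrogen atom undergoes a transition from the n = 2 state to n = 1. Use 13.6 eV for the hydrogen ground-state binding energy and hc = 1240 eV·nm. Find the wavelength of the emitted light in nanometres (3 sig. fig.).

122 nm

ΔE = 13.60 × (1/1² − 1/2²) = 13.60 × 0.7500 = 10.20 eV.
λ = hc/ΔE = 1240 / 10.20 = 122 nm.
This line belongs to the Lyman series.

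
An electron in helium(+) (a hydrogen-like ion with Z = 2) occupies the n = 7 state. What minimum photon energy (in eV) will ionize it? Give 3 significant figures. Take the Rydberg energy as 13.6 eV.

E_n = −13.6 Z²/n² = −54.40/n² eV for Z = 2.
E_7 = −54.40/49 = −1.11 eV, so ionization (to E = 0) requires 1.11 eV.

1.11 eV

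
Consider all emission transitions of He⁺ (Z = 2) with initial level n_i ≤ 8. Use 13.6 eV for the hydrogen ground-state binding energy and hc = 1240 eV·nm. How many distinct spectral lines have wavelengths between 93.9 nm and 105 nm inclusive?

Enumerate all n_i → n_f pairs with 1 ≤ n_f < n_i ≤ 8 and compute λ = 1240 / [13.6·4·(1/n_f² − 1/n_i²)].
Lines falling in [93.9, 105] nm: 8→2 (97.25 nm), 7→2 (99.28 nm), 6→2 (102.6 nm).

3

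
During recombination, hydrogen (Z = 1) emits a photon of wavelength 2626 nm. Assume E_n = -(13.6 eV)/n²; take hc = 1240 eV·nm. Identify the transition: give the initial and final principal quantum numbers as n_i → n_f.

n_i = 6, n_f = 4

The photon energy is ΔE = hc/λ = 1240 / 2626 = 0.4722 eV.
With Z = 1, ΔE = 13.60 × (1/n_f² − 1/n_i²), so 1/n_f² − 1/n_i² = 0.03472.
Trying n_f = 4 gives 1/n_i² = 0.02778, i.e. n_i ≈ 6; this pair matches.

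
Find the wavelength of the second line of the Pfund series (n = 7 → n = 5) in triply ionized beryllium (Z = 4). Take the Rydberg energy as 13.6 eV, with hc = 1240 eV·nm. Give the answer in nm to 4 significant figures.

The Pfund series terminates on n_f = 5; the second line has n_i = 5+2 = 7.
ΔE = 217.6 × (1/5² − 1/7²) = 4.263 eV.
λ = 1240 / 4.263 = 290.9 nm.

290.9 nm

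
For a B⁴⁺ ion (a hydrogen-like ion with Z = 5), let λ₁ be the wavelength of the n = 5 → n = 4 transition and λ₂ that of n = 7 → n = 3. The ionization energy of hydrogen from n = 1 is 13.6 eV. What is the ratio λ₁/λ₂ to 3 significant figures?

4.03

λ ∝ 1/ΔE ∝ 1/(1/n_f² − 1/n_i²), and the Z² and hc factors cancel in the ratio.
λ₁/λ₂ = (1/3² − 1/7²)/(1/4² − 1/5²) = 0.09070/0.02250 = 4.03.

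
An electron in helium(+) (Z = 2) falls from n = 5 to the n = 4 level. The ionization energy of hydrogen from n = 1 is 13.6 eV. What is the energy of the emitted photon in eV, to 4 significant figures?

The Bohr energies scale as Z², so for Z = 2: E_n = −54.40/n² eV.
E_5 = −54.40/25 = −2.176 eV and E_4 = −54.40/16 = −3.400 eV.
The photon energy is |E_5 − E_4| = 1.224 eV.

1.224 eV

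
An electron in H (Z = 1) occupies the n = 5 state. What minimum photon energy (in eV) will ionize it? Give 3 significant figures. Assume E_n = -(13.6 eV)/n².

0.544 eV

E_5 = −13.60/25 = −0.544 eV, so ionization (to E = 0) requires 0.544 eV.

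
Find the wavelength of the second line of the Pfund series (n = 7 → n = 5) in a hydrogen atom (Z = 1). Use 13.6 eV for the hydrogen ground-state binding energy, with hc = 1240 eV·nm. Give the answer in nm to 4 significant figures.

The Pfund series terminates on n_f = 5; the second line has n_i = 5+2 = 7.
ΔE = 13.60 × (1/5² − 1/7²) = 0.2664 eV.
λ = 1240 / 0.2664 = 4654 nm.

4654 nm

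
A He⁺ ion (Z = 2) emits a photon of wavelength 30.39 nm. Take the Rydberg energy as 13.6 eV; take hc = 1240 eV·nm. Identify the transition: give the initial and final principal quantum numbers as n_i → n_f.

The photon energy is ΔE = hc/λ = 1240 / 30.39 = 40.80 eV.
With Z = 2, ΔE = 54.40 × (1/n_f² − 1/n_i²), so 1/n_f² − 1/n_i² = 0.7501.
Trying n_f = 1 gives 1/n_i² = 0.2499, i.e. n_i ≈ 2; this pair matches.

n_i = 2, n_f = 1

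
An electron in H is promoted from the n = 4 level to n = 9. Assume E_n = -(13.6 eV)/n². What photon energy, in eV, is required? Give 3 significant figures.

0.682 eV

E_9 = −13.60/81 = −0.1679 eV and E_4 = −13.60/16 = −0.8500 eV.
The photon energy is |E_9 − E_4| = 0.682 eV.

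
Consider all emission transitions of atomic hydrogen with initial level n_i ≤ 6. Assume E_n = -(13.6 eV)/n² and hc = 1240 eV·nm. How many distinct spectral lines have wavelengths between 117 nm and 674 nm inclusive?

5

Enumerate all n_i → n_f pairs with 1 ≤ n_f < n_i ≤ 6 and compute λ = 1240 / [13.6·1·(1/n_f² − 1/n_i²)].
Lines falling in [117, 674] nm: 2→1 (121.6 nm), 6→2 (410.3 nm), 5→2 (434.2 nm), 4→2 (486.3 nm), 3→2 (656.5 nm).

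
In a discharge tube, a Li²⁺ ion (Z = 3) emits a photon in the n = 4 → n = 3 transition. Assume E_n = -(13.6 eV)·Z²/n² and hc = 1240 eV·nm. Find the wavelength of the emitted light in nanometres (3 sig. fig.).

For Z = 3 the level energies scale as Z², so the effective Rydberg energy is 13.6 × 9 = 122.4 eV.
ΔE = 122.4 × (1/3² − 1/4²) = 122.4 × 0.04861 = 5.950 eV.
λ = hc/ΔE = 1240 / 5.950 = 208 nm.

208 nm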